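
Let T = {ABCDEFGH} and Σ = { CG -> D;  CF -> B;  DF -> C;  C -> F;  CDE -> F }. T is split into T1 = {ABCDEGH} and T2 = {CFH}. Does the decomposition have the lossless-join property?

Common attributes: T1 ∩ T2 = {CH}.
Closure of {CH}: C → F applies, adding F; CF → B applies, adding B. So (CH)⁺ = {BCFH}.
This closure contains every attribute of T2, so T1 ∩ T2 → T2. The join is lossless.

Yes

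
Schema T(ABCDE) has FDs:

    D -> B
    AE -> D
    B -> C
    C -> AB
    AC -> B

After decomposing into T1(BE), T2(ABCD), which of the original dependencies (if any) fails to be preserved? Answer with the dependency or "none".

Check AE → D: no single fragment contains all of {ADE}, and the restricted closure of {AE} across the fragments never reaches {D}.
D → B is preserved.
B → C is preserved.
C → AB is preserved.
AC → B is preserved.

AE -> D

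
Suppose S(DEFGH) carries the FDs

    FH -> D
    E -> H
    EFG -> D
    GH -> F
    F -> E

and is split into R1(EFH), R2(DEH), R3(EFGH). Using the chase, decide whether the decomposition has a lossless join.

Chase test. Columns are DEFGH; row i has aⱼ where attribute j ∈ Ri, else bᵢⱼ.
Initial tableau (one row per fragment):
  row 1: b11 a2 a3 b14 a5
  row 2: a1 a2 b23 b24 a5
  row 3: b31 a2 a3 a4 a5
Rows 1 and 3 agree on FH; apply FH→D and equate their D entries.
No row becomes fully distinguished — the join is lossy.

No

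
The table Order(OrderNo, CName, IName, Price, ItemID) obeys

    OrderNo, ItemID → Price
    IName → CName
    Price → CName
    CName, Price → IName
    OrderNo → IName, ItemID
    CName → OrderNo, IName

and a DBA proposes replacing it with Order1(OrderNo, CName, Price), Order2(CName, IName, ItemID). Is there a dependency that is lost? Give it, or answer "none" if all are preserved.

OrderNo, ItemID → Price: restricted closure across fragments reaches Price.
IName → CName lies within Order2.
Price → CName lies within Order1.
CName, Price → IName: restricted closure across fragments reaches IName.
OrderNo → IName, ItemID: restricted closure across fragments reaches IName, ItemID.
CName → OrderNo, IName: restricted closure across fragments reaches OrderNo, IName.
Every dependency is enforceable on the fragments, so the decomposition is dependency-preserving.

none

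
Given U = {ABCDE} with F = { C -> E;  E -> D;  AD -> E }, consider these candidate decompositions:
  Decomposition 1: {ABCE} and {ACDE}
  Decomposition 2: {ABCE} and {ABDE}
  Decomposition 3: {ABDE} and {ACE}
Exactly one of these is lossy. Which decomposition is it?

Decomposition 3

Decomposition 1: common = {ACE}, closure = {ACDE} → lossless.
Decomposition 2: common = {ABE}, closure = {ABDE} → lossless.
Decomposition 3: common = {AE}, closure = {ADE} → lossy.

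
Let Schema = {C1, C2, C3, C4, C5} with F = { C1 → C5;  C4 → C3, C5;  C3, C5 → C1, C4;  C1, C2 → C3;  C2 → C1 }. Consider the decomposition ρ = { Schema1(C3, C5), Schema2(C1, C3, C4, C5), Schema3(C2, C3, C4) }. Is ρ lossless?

Chase test. Columns are C1, C2, C3, C4, C5; row i has aⱼ where attribute j ∈ Schemai, else bᵢⱼ.
Initial tableau (one row per fragment):
  row 1: b11 b12 a3 b14 a5
  row 2: a1 b22 a3 a4 a5
  row 3: b31 a2 a3 a4 b35
Rows 2 and 3 agree on C4; apply C4→C3, C5 and equate their C3, C5 entries.
Rows 1 and 2 agree on C3, C5; apply C3, C5→C1, C4 and equate their C1, C4 entries.
Rows 1 and 3 agree on C3, C5; apply C3, C5→C1, C4 and equate their C1, C4 entries.
Row 3 is now all distinguished symbols — the join is lossless.

Yes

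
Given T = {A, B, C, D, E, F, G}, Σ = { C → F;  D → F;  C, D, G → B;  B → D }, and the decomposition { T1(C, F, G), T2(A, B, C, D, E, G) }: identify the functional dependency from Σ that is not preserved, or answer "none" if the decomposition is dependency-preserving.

D → F

Check D → F: no single fragment contains all of {D, F}, and the restricted closure of {D} across the fragments never reaches {F}.
C → F is preserved.
C, D, G → B is preserved.
B → D is preserved.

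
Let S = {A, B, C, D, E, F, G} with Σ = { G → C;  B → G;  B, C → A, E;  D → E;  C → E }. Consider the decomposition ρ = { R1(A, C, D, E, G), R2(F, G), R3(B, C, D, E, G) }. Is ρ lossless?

No

Chase test. Columns are A, B, C, D, E, F, G; row i has aⱼ where attribute j ∈ Ri, else bᵢⱼ.
Initial tableau (one row per fragment):
  row 1: a1 b12 a3 a4 a5 b16 a7
  row 2: b21 b22 b23 b24 b25 a6 a7
  row 3: b31 a2 a3 a4 a5 b36 a7
Rows 1 and 2 agree on G; apply G→C and equate their C entries.
Rows 1 and 2 agree on C; apply C→E and equate their E entries.
No row becomes fully distinguished — the join is lossy.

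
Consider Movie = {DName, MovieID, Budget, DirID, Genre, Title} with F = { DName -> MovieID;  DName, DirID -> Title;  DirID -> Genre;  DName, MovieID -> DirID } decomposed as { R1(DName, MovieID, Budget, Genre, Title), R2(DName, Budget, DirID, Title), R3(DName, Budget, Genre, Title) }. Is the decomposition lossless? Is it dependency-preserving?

Lossless test (chase): Rows 1 and 2 agree on DName; apply DName→MovieID and equate their MovieID entries. Rows 1 and 3 agree on DName; apply DName→MovieID and equate their MovieID entries. Rows 1 and 2 agree on DName, MovieID; apply DName, MovieID→DirID and equate their DirID entries. Rows 1 and 3 agree on DName, MovieID; apply DName, MovieID→DirID and equate their DirID entries. Rows 1 and 2 agree on DirID; apply DirID→Genre and equate their Genre entries. Row 1 is now all distinguished symbols — the join is lossless.
Dependency preservation: the restricted closure of {DirID} across the fragments never reaches {Genre}, so DirID → Genre cannot be enforced without a join — not preserved.

lossless but not dependency-preserving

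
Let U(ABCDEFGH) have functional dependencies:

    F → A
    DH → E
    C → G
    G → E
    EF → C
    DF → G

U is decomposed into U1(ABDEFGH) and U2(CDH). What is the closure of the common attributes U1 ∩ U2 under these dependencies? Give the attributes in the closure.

DEH

U1 ∩ U2 = {DH}.
DH → E applies, adding E
Closure: {DEH}.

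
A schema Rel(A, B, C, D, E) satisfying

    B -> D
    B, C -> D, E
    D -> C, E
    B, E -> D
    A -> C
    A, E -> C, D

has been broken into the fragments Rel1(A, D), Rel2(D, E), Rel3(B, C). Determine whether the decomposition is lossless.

No

Chase test. Columns are A, B, C, D, E; row i has aⱼ where attribute j ∈ Reli, else bᵢⱼ.
Initial tableau (one row per fragment):
  row 1: a1 b12 b13 a4 b15
  row 2: b21 b22 b23 a4 a5
  row 3: b31 a2 a3 b34 b35
Rows 1 and 2 agree on D; apply D→C, E and equate their C, E entries.
No row becomes fully distinguished — the join is lossy.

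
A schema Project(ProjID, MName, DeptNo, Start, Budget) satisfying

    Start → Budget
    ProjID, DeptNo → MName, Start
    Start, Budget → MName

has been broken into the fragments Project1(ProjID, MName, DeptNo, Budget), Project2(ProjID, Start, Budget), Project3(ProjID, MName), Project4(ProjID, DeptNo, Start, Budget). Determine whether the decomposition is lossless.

Chase test. Columns are ProjID, MName, DeptNo, Start, Budget; row i has aⱼ where attribute j ∈ Projecti, else bᵢⱼ.
Initial tableau (one row per fragment):
  row 1: a1 a2 a3 b14 a5
  row 2: a1 b22 b23 a4 a5
  row 3: a1 a2 b33 b34 b35
  row 4: a1 b42 a3 a4 a5
Rows 1 and 4 agree on ProjID, DeptNo; apply ProjID, DeptNo→MName, Start and equate their MName, Start entries.
Rows 1 and 2 agree on Start, Budget; apply Start, Budget→MName and equate their MName entries.
Row 1 is now all distinguished symbols — the join is lossless.

Yes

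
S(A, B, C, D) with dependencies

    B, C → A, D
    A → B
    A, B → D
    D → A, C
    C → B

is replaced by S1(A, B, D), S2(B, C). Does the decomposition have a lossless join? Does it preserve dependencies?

lossy and not dependency-preserving

Lossless test: (B)⁺ = {B}, which is a superkey of neither fragment — lossy.
Dependency preservation: the restricted closure of {B, C} across the fragments never reaches {A, D}, so B, C → A, D cannot be enforced without a join — not preserved.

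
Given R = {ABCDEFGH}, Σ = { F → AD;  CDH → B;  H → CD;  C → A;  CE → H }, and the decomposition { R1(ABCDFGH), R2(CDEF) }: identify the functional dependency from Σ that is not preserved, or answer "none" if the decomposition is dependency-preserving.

CE → H

Check CE → H: no single fragment contains all of {CEH}, and the restricted closure of {CE} across the fragments never reaches {H}.
F → AD is preserved.
CDH → B is preserved.
H → CD is preserved.
C → A is preserved.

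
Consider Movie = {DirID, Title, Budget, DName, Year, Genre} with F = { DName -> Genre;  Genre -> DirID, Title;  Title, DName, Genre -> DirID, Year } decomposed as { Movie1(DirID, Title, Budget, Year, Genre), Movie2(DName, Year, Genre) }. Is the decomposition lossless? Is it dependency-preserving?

lossy but dependency-preserving

Lossless test: (Year, Genre)⁺ = {DirID, Title, Year, Genre}, which is a superkey of neither fragment — lossy.
Dependency preservation: Title, DName, Genre → DirID, Year is not contained in any single fragment, but the restricted closure of its left-hand side across the fragments still reaches the right-hand side; the remaining FDs each lie inside some fragment. All dependencies are preserved.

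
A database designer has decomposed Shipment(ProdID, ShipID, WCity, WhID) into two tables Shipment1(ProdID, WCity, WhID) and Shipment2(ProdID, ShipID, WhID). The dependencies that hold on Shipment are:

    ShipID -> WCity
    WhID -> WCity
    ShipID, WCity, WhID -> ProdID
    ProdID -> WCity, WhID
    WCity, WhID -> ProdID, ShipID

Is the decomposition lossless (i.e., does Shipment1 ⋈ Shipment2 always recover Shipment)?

Yes

Common attributes: Shipment1 ∩ Shipment2 = {ProdID, WhID}.
Closure of {ProdID, WhID}: WhID → WCity applies, adding WCity; WCity, WhID → ProdID, ShipID applies, adding ShipID. So (ProdID, WhID)⁺ = {ProdID, ShipID, WCity, WhID}.
This closure contains every attribute of Shipment1, so Shipment1 ∩ Shipment2 → Shipment1. The join is lossless.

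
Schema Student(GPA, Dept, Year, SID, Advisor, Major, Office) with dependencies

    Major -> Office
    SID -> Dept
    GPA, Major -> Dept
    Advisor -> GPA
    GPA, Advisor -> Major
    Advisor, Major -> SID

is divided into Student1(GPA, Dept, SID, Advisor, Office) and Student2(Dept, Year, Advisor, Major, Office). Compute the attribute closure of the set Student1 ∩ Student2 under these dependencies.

Student1 ∩ Student2 = {Dept, Advisor, Office}.
Advisor → GPA applies, adding GPA
GPA, Advisor → Major applies, adding Major
Advisor, Major → SID applies, adding SID
Closure: {GPA, Dept, SID, Advisor, Major, Office}.

GPA, Dept, SID, Advisor, Major, Office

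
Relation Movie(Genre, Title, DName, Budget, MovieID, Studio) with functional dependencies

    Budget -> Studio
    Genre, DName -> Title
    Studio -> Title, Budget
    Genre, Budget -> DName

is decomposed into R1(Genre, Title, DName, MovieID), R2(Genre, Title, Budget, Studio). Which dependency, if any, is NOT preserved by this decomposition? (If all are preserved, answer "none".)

Check Genre, Budget → DName: no single fragment contains all of {Genre, DName, Budget}, and the restricted closure of {Genre, Budget} across the fragments never reaches {DName}.
Budget → Studio is preserved.
Genre, DName → Title is preserved.
Studio → Title, Budget is preserved.

Genre, Budget -> DName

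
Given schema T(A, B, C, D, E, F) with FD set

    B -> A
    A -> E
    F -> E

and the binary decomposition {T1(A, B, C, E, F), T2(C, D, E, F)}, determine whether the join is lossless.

No

Common attributes: T1 ∩ T2 = {C, E, F}.
No dependency enlarges {C, E, F}, so (C, E, F)⁺ = {C, E, F}.
The closure contains neither all of T1 = {A, B, C, E, F} nor all of T2 = {C, D, E, F}, so the common attributes are not a superkey of either fragment. The join is lossy.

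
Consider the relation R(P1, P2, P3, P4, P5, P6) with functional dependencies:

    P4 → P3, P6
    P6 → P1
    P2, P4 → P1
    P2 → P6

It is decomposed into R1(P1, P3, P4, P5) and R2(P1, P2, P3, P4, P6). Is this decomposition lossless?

No

Common attributes: R1 ∩ R2 = {P1, P3, P4}.
Closure of {P1, P3, P4}: P4 → P3, P6 applies, adding P6. So (P1, P3, P4)⁺ = {P1, P3, P4, P6}.
The closure contains neither all of R1 = {P1, P3, P4, P5} nor all of R2 = {P1, P2, P3, P4, P6}, so the common attributes are not a superkey of either fragment. The join is lossy.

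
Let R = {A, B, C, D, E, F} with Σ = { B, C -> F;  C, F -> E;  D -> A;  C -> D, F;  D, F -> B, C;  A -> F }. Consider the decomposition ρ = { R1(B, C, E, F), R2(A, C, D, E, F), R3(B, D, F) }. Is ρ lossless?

Chase test. Columns are A, B, C, D, E, F; row i has aⱼ where attribute j ∈ Ri, else bᵢⱼ.
Initial tableau (one row per fragment):
  row 1: b11 a2 a3 b14 a5 a6
  row 2: a1 b22 a3 a4 a5 a6
  row 3: b31 a2 b33 a4 b35 a6
Rows 2 and 3 agree on D; apply D→A and equate their A entries.
Rows 1 and 2 agree on C; apply C→D, F and equate their D, F entries.
Rows 1 and 2 agree on D, F; apply D, F→B, C and equate their B, C entries.
Rows 1 and 3 agree on D, F; apply D, F→B, C and equate their B, C entries.
Rows 1 and 3 agree on C, F; apply C, F→E and equate their E entries.
Rows 1 and 2 agree on D; apply D→A and equate their A entries.
Row 1 is now all distinguished symbols — the join is lossless.

Yes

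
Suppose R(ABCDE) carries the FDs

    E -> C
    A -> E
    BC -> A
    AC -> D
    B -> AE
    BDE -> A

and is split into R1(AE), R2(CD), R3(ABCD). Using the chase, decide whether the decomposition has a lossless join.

Yes

Chase test. Columns are ABCDE; row i has aⱼ where attribute j ∈ Ri, else bᵢⱼ.
Initial tableau (one row per fragment):
  row 1: a1 b12 b13 b14 a5
  row 2: b21 b22 a3 a4 b25
  row 3: a1 a2 a3 a4 b35
Rows 1 and 3 agree on A; apply A→E and equate their E entries.
Rows 1 and 3 agree on E; apply E→C and equate their C entries.
Rows 1 and 3 agree on AC; apply AC→D and equate their D entries.
Row 3 is now all distinguished symbols — the join is lossless.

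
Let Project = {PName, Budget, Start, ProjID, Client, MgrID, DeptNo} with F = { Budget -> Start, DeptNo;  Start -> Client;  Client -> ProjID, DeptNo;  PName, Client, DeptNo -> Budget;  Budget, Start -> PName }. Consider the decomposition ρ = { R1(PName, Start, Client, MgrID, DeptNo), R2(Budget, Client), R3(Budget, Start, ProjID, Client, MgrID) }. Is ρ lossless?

Chase test. Columns are PName, Budget, Start, ProjID, Client, MgrID, DeptNo; row i has aⱼ where attribute j ∈ Ri, else bᵢⱼ.
Initial tableau (one row per fragment):
  row 1: a1 b12 a3 b14 a5 a6 a7
  row 2: b21 a2 b23 b24 a5 b26 b27
  row 3: b31 a2 a3 a4 a5 a6 b37
Rows 2 and 3 agree on Budget; apply Budget→Start, DeptNo and equate their Start, DeptNo entries.
Rows 1 and 2 agree on Client; apply Client→ProjID, DeptNo and equate their ProjID, DeptNo entries.
Rows 1 and 3 agree on Client; apply Client→ProjID, DeptNo and equate their ProjID, DeptNo entries.
Rows 2 and 3 agree on Budget, Start; apply Budget, Start→PName and equate their PName entries.
No row becomes fully distinguished — the join is lossy.

No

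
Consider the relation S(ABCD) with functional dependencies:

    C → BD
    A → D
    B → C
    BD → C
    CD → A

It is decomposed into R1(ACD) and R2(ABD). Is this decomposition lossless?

No

Common attributes: R1 ∩ R2 = {AD}.
No dependency enlarges {AD}, so (AD)⁺ = {AD}.
The closure contains neither all of R1 = {ACD} nor all of R2 = {ABD}, so the common attributes are not a superkey of either fragment. The join is lossy.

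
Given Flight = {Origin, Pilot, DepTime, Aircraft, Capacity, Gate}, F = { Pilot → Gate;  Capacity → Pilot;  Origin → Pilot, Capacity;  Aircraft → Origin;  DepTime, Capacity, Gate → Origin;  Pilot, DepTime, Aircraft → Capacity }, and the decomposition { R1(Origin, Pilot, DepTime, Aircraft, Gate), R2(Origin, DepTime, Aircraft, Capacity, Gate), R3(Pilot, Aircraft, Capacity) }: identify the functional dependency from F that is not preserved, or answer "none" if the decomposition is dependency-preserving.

Pilot → Gate lies within R1.
Capacity → Pilot lies within R3.
Origin → Pilot, Capacity: restricted closure across fragments reaches Pilot, Capacity.
Aircraft → Origin lies within R1.
DepTime, Capacity, Gate → Origin lies within R2.
Pilot, DepTime, Aircraft → Capacity: restricted closure across fragments reaches Capacity.
Every dependency is enforceable on the fragments, so the decomposition is dependency-preserving.

none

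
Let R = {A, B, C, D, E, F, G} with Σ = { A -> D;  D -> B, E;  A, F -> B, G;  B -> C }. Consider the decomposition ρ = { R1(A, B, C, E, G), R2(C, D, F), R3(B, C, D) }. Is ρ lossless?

No

Chase test. Columns are A, B, C, D, E, F, G; row i has aⱼ where attribute j ∈ Ri, else bᵢⱼ.
Initial tableau (one row per fragment):
  row 1: a1 a2 a3 b14 a5 b16 a7
  row 2: b21 b22 a3 a4 b25 a6 b27
  row 3: b31 a2 a3 a4 b35 b36 b37
Rows 2 and 3 agree on D; apply D→B, E and equate their B, E entries.
No row becomes fully distinguished — the join is lossy.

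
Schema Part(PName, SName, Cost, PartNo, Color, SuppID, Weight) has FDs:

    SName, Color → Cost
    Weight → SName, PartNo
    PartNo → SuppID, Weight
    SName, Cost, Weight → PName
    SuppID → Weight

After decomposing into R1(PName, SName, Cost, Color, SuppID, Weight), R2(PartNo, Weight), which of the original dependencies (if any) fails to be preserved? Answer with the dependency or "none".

SName, Color → Cost lies within R1.
Weight → SName, PartNo: restricted closure across fragments reaches SName, PartNo.
PartNo → SuppID, Weight: restricted closure across fragments reaches SuppID, Weight.
SName, Cost, Weight → PName lies within R1.
SuppID → Weight lies within R1.
Every dependency is enforceable on the fragments, so the decomposition is dependency-preserving.

none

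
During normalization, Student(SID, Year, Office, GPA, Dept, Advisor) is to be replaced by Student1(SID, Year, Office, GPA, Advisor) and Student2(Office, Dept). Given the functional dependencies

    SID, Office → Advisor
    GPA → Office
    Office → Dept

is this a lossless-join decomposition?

Yes

Common attributes: Student1 ∩ Student2 = {Office}.
Closure of {Office}: Office → Dept applies, adding Dept. So (Office)⁺ = {Office, Dept}.
This closure contains every attribute of Student2, so Student1 ∩ Student2 → Student2. The join is lossless.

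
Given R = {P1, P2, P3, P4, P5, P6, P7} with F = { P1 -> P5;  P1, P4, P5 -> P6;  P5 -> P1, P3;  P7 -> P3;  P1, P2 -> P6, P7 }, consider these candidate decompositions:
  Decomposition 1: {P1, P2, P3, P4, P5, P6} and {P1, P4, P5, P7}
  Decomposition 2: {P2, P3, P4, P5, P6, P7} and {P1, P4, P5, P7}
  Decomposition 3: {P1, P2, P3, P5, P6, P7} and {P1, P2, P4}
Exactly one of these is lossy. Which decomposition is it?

Decomposition 1: common = {P1, P4, P5}, closure = {P1, P3, P4, P5, P6} → lossy.
Decomposition 2: common = {P4, P5, P7}, closure = {P1, P3, P4, P5, P6, P7} → lossless.
Decomposition 3: common = {P1, P2}, closure = {P1, P2, P3, P5, P6, P7} → lossless.

Decomposition 1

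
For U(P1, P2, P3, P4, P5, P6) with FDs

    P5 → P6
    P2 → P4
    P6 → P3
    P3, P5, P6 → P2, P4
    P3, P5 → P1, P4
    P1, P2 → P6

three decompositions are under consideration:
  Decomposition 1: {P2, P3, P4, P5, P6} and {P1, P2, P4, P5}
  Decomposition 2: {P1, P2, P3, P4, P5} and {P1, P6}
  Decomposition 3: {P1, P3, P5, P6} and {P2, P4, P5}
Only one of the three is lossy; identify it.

Decomposition 2

Decomposition 1: common = {P2, P4, P5}, closure = {P1, P2, P3, P4, P5, P6} → lossless.
Decomposition 2: common = {P1}, closure = {P1} → lossy.
Decomposition 3: common = {P5}, closure = {P1, P2, P3, P4, P5, P6} → lossless.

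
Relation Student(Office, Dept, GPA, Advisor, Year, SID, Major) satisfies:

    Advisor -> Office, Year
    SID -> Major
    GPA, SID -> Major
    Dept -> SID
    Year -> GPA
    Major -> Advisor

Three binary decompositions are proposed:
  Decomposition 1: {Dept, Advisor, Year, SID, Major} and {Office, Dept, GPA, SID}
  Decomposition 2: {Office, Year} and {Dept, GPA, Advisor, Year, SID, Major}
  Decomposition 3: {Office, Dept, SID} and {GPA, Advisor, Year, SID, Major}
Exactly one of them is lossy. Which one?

Decomposition 1: common = {Dept, SID}, closure = {Office, Dept, GPA, Advisor, Year, SID, Major} → lossless.
Decomposition 2: common = {Year}, closure = {GPA, Year} → lossy.
Decomposition 3: common = {SID}, closure = {Office, GPA, Advisor, Year, SID, Major} → lossless.

Decomposition 2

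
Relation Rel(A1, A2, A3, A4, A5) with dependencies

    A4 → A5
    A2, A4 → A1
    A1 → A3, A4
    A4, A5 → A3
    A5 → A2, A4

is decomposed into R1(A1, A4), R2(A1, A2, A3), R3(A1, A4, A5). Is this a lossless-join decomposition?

Chase test. Columns are A1, A2, A3, A4, A5; row i has aⱼ where attribute j ∈ Ri, else bᵢⱼ.
Initial tableau (one row per fragment):
  row 1: a1 b12 b13 a4 b15
  row 2: a1 a2 a3 b24 b25
  row 3: a1 b32 b33 a4 a5
Rows 1 and 3 agree on A4; apply A4→A5 and equate their A5 entries.
Rows 1 and 2 agree on A1; apply A1→A3, A4 and equate their A3, A4 entries.
Rows 1 and 3 agree on A1; apply A1→A3, A4 and equate their A3, A4 entries.
Rows 1 and 3 agree on A5; apply A5→A2, A4 and equate their A2, A4 entries.
Rows 1 and 2 agree on A4; apply A4→A5 and equate their A5 entries.
Rows 1 and 2 agree on A5; apply A5→A2, A4 and equate their A2, A4 entries.
Row 1 is now all distinguished symbols — the join is lossless.

Yes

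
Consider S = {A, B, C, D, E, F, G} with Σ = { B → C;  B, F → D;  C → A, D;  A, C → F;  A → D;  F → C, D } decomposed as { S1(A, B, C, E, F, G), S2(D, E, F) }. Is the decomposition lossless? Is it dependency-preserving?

Lossless test: (E, F)⁺ = {A, C, D, E, F}, which contains all of one fragment — lossless.
Dependency preservation: the restricted closure of {A} across the fragments never reaches {D}, so A → D cannot be enforced without a join — not preserved.

lossless but not dependency-preserving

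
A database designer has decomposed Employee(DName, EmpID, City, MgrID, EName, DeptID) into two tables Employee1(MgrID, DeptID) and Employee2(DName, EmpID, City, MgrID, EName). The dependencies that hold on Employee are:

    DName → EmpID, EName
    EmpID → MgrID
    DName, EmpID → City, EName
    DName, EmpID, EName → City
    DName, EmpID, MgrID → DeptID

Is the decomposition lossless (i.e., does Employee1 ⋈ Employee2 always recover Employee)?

Common attributes: Employee1 ∩ Employee2 = {MgrID}.
No dependency enlarges {MgrID}, so (MgrID)⁺ = {MgrID}.
The closure contains neither all of Employee1 = {MgrID, DeptID} nor all of Employee2 = {DName, EmpID, City, MgrID, EName}, so the common attributes are not a superkey of either fragment. The join is lossy.

No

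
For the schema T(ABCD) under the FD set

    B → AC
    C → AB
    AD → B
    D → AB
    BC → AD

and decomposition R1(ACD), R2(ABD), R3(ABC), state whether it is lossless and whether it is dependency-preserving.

lossless and dependency-preserving

Lossless test (chase): Rows 2 and 3 agree on B; apply B→AC and equate their AC entries. Rows 1 and 2 agree on C; apply C→AB and equate their AB entries. Rows 1 and 3 agree on BC; apply BC→AD and equate their AD entries. Row 1 is now all distinguished symbols — the join is lossless.
Dependency preservation: BC → AD is not contained in any single fragment, but the restricted closure of its left-hand side across the fragments still reaches the right-hand side; the remaining FDs each lie inside some fragment. All dependencies are preserved.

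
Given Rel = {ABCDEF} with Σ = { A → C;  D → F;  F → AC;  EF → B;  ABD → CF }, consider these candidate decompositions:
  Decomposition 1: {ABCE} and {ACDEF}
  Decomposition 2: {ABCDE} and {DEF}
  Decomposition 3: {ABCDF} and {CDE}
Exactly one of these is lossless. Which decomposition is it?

Decomposition 1: common = {ACE}, closure = {ACE} → lossy.
Decomposition 2: common = {DE}, closure = {ABCDEF} → lossless.
Decomposition 3: common = {CD}, closure = {ACDF} → lossy.

Decomposition 2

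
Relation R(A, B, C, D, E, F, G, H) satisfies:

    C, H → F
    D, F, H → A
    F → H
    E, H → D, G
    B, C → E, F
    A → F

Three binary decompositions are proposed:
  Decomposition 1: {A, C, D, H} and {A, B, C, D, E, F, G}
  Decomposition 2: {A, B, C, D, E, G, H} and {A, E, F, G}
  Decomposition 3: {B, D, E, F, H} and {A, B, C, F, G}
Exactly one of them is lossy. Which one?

Decomposition 1: common = {A, C, D}, closure = {A, C, D, F, H} → lossless.
Decomposition 2: common = {A, E, G}, closure = {A, D, E, F, G, H} → lossless.
Decomposition 3: common = {B, F}, closure = {B, F, H} → lossy.

Decomposition 3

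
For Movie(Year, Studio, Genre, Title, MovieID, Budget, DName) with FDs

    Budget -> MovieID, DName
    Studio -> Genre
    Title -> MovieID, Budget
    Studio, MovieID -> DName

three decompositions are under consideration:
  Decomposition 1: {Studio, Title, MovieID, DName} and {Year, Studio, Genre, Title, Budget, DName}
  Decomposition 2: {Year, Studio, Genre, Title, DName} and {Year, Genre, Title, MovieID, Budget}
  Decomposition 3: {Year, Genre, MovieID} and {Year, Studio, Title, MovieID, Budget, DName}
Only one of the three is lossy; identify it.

Decomposition 3

Decomposition 1: common = {Studio, Title, DName}, closure = {Studio, Genre, Title, MovieID, Budget, DName} → lossless.
Decomposition 2: common = {Year, Genre, Title}, closure = {Year, Genre, Title, MovieID, Budget, DName} → lossless.
Decomposition 3: common = {Year, MovieID}, closure = {Year, MovieID} → lossy.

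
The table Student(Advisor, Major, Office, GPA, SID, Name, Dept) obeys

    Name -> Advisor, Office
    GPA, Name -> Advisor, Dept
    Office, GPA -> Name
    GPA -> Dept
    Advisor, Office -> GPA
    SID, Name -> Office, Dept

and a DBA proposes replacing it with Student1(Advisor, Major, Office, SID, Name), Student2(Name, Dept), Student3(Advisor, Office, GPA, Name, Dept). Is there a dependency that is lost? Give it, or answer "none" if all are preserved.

Name → Advisor, Office lies within Student1.
GPA, Name → Advisor, Dept lies within Student3.
Office, GPA → Name lies within Student3.
GPA → Dept lies within Student3.
Advisor, Office → GPA lies within Student3.
SID, Name → Office, Dept: restricted closure across fragments reaches Office, Dept.
Every dependency is enforceable on the fragments, so the decomposition is dependency-preserving.

none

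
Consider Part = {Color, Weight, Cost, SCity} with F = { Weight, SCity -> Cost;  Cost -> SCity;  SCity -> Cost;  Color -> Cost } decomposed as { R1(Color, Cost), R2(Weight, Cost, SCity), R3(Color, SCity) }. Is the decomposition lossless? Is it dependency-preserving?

lossy but dependency-preserving

Lossless test (chase): Rows 1 and 2 agree on Cost; apply Cost→SCity and equate their SCity entries. Rows 1 and 3 agree on SCity; apply SCity→Cost and equate their Cost entries. No row becomes fully distinguished — the join is lossy.
Dependency preservation: every FD's attributes lie within a single fragment, so each can be enforced locally — preserved.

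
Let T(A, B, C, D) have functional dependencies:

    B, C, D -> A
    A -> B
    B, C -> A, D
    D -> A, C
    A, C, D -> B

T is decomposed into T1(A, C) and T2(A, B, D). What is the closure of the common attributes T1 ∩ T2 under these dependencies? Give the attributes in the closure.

A, B

T1 ∩ T2 = {A}.
A → B applies, adding B
Closure: {A, B}.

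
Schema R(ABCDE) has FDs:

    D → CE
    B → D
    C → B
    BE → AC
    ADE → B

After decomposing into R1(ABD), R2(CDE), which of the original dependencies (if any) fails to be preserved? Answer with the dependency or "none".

D → CE lies within R2.
B → D lies within R1.
C → B: restricted closure across fragments reaches B.
BE → AC: restricted closure across fragments reaches AC.
ADE → B: restricted closure across fragments reaches B.
Every dependency is enforceable on the fragments, so the decomposition is dependency-preserving.

none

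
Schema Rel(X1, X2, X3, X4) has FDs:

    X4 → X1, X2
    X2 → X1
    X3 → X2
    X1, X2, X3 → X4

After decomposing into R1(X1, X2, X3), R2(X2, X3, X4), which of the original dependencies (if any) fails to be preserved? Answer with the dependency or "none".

none

X4 → X1, X2: restricted closure across fragments reaches X1, X2.
X2 → X1 lies within R1.
X3 → X2 lies within R1.
X1, X2, X3 → X4: restricted closure across fragments reaches X4.
Every dependency is enforceable on the fragments, so the decomposition is dependency-preserving.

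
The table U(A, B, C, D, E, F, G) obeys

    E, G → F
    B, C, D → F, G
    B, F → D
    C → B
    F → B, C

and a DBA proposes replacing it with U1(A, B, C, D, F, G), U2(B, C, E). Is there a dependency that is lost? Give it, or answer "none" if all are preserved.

E, G → F

Check E, G → F: no single fragment contains all of {E, F, G}, and the restricted closure of {E, G} across the fragments never reaches {F}.
B, C, D → F, G is preserved.
B, F → D is preserved.
C → B is preserved.
F → B, C is preserved.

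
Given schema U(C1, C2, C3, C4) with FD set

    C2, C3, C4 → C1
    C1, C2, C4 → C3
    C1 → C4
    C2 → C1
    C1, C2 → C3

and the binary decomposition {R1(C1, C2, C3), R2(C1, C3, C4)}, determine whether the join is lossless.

Common attributes: R1 ∩ R2 = {C1, C3}.
Closure of {C1, C3}: C1 → C4 applies, adding C4. So (C1, C3)⁺ = {C1, C3, C4}.
This closure contains every attribute of R2, so R1 ∩ R2 → R2. The join is lossless.

Yes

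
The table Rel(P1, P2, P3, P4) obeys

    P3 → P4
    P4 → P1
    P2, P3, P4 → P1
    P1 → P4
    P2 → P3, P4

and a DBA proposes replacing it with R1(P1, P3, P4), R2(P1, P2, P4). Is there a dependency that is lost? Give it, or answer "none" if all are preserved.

P2 → P3, P4

Check P2 → P3, P4: no single fragment contains all of {P2, P3, P4}, and the restricted closure of {P2} across the fragments never reaches {P3, P4}.
P3 → P4 is preserved.
P4 → P1 is preserved.
P2, P3, P4 → P1 is preserved.
P1 → P4 is preserved.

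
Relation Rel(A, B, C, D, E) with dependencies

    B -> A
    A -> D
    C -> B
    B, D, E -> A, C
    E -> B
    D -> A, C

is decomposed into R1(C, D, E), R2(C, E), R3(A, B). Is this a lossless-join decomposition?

No

Chase test. Columns are A, B, C, D, E; row i has aⱼ where attribute j ∈ Ri, else bᵢⱼ.
Initial tableau (one row per fragment):
  row 1: b11 b12 a3 a4 a5
  row 2: b21 b22 a3 b24 a5
  row 3: a1 a2 b33 b34 b35
Rows 1 and 2 agree on C; apply C→B and equate their B entries.
Rows 1 and 2 agree on B; apply B→A and equate their A entries.
Rows 1 and 2 agree on A; apply A→D and equate their D entries.
No row becomes fully distinguished — the join is lossy.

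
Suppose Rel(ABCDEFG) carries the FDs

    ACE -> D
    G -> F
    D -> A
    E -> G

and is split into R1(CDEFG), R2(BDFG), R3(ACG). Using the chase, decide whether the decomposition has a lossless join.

No

Chase test. Columns are ABCDEFG; row i has aⱼ where attribute j ∈ Ri, else bᵢⱼ.
Initial tableau (one row per fragment):
  row 1: b11 b12 a3 a4 a5 a6 a7
  row 2: b21 a2 b23 a4 b25 a6 a7
  row 3: a1 b32 a3 b34 b35 b36 a7
Rows 1 and 3 agree on G; apply G→F and equate their F entries.
Rows 1 and 2 agree on D; apply D→A and equate their A entries.
No row becomes fully distinguished — the join is lossy.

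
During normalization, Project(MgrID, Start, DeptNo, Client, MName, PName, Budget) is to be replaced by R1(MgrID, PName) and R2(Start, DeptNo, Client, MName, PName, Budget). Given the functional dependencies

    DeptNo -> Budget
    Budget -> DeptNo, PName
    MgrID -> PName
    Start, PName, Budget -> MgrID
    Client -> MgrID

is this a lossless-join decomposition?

No

Common attributes: R1 ∩ R2 = {PName}.
No dependency enlarges {PName}, so (PName)⁺ = {PName}.
The closure contains neither all of R1 = {MgrID, PName} nor all of R2 = {Start, DeptNo, Client, MName, PName, Budget}, so the common attributes are not a superkey of either fragment. The join is lossy.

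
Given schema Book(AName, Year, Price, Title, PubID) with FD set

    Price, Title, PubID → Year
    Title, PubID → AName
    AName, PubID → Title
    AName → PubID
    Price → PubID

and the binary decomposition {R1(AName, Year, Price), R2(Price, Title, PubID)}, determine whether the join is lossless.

No

Common attributes: R1 ∩ R2 = {Price}.
Closure of {Price}: Price → PubID applies, adding PubID. So (Price)⁺ = {Price, PubID}.
The closure contains neither all of R1 = {AName, Year, Price} nor all of R2 = {Price, Title, PubID}, so the common attributes are not a superkey of either fragment. The join is lossy.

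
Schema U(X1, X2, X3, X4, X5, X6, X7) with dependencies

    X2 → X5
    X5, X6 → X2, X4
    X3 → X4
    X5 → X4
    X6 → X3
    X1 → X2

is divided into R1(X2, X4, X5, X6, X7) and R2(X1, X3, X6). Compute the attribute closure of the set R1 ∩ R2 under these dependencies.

R1 ∩ R2 = {X6}.
X6 → X3 applies, adding X3
X3 → X4 applies, adding X4
Closure: {X3, X4, X6}.

X3, X4, X6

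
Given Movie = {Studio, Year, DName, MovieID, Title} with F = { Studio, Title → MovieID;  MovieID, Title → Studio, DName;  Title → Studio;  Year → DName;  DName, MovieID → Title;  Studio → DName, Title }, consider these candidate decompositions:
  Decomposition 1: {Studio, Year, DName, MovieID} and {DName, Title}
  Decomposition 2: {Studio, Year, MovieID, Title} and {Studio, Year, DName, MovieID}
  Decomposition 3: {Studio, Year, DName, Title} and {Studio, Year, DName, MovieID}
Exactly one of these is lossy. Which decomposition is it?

Decomposition 1

Decomposition 1: common = {DName}, closure = {DName} → lossy.
Decomposition 2: common = {Studio, Year, MovieID}, closure = {Studio, Year, DName, MovieID, Title} → lossless.
Decomposition 3: common = {Studio, Year, DName}, closure = {Studio, Year, DName, MovieID, Title} → lossless.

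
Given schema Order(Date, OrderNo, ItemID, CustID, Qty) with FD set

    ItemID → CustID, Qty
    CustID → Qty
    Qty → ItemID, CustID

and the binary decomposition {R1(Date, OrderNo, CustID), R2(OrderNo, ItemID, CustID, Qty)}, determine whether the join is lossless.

Yes

Common attributes: R1 ∩ R2 = {OrderNo, CustID}.
Closure of {OrderNo, CustID}: CustID → Qty applies, adding Qty; Qty → ItemID, CustID applies, adding ItemID. So (OrderNo, CustID)⁺ = {OrderNo, ItemID, CustID, Qty}.
This closure contains every attribute of R2, so R1 ∩ R2 → R2. The join is lossless.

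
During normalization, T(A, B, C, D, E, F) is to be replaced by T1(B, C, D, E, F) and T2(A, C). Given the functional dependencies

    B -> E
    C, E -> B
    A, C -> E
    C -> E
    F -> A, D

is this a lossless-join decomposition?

No

Common attributes: T1 ∩ T2 = {C}.
Closure of {C}: C → E applies, adding E; C, E → B applies, adding B. So (C)⁺ = {B, C, E}.
The closure contains neither all of T1 = {B, C, D, E, F} nor all of T2 = {A, C}, so the common attributes are not a superkey of either fragment. The join is lossy.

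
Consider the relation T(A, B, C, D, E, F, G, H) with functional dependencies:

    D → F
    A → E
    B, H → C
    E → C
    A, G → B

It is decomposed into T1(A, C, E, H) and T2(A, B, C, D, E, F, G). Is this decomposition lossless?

Common attributes: T1 ∩ T2 = {A, C, E}.
No dependency enlarges {A, C, E}, so (A, C, E)⁺ = {A, C, E}.
The closure contains neither all of T1 = {A, C, E, H} nor all of T2 = {A, B, C, D, E, F, G}, so the common attributes are not a superkey of either fragment. The join is lossy.

No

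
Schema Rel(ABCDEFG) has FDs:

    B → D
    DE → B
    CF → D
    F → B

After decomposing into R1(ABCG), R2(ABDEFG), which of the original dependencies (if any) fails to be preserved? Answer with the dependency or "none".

none

B → D lies within R2.
DE → B lies within R2.
CF → D: restricted closure across fragments reaches D.
F → B lies within R2.
Every dependency is enforceable on the fragments, so the decomposition is dependency-preserving.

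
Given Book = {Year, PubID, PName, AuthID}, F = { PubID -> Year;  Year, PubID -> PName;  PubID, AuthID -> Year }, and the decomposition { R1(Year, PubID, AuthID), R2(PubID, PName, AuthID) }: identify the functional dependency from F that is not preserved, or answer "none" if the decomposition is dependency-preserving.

PubID → Year lies within R1.
Year, PubID → PName: restricted closure across fragments reaches PName.
PubID, AuthID → Year lies within R1.
Every dependency is enforceable on the fragments, so the decomposition is dependency-preserving.

none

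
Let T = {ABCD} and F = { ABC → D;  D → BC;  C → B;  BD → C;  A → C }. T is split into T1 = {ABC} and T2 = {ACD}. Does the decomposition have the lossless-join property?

Yes

Common attributes: T1 ∩ T2 = {AC}.
Closure of {AC}: C → B applies, adding B; ABC → D applies, adding D. So (AC)⁺ = {ABCD}.
This closure contains every attribute of T1, so T1 ∩ T2 → T1. The join is lossless.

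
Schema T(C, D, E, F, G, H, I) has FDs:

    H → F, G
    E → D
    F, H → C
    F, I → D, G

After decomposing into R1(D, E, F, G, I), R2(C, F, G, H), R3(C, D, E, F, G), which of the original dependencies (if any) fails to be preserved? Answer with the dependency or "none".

none

H → F, G lies within R2.
E → D lies within R1.
F, H → C lies within R2.
F, I → D, G lies within R1.
Every dependency is enforceable on the fragments, so the decomposition is dependency-preserving.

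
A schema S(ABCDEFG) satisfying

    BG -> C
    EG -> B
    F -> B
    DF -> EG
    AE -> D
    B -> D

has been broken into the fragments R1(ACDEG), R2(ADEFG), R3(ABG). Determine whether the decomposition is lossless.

Chase test. Columns are ABCDEFG; row i has aⱼ where attribute j ∈ Ri, else bᵢⱼ.
Initial tableau (one row per fragment):
  row 1: a1 b12 a3 a4 a5 b16 a7
  row 2: a1 b22 b23 a4 a5 a6 a7
  row 3: a1 a2 b33 b34 b35 b36 a7
Rows 1 and 2 agree on EG; apply EG→B and equate their B entries.
Rows 1 and 2 agree on BG; apply BG→C and equate their C entries.
No row becomes fully distinguished — the join is lossy.

No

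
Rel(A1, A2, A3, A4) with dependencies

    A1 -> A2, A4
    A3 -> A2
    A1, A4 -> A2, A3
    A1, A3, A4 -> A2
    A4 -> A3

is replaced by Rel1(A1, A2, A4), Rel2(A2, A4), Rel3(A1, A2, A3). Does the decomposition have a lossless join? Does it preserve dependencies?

Lossless test (chase): Rows 1 and 3 agree on A1; apply A1→A2, A4 and equate their A2, A4 entries. Rows 1 and 3 agree on A1, A4; apply A1, A4→A2, A3 and equate their A2, A3 entries. Rows 1 and 2 agree on A4; apply A4→A3 and equate their A3 entries. Row 1 is now all distinguished symbols — the join is lossless.
Dependency preservation: the restricted closure of {A4} across the fragments never reaches {A3}, so A4 → A3 cannot be enforced without a join — not preserved.

lossless but not dependency-preserving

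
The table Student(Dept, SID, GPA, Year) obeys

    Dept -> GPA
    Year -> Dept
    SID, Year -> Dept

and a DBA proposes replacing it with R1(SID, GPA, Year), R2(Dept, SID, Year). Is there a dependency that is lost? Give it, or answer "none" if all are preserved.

Check Dept → GPA: no single fragment contains all of {Dept, GPA}, and the restricted closure of {Dept} across the fragments never reaches {GPA}.
Year → Dept is preserved.
SID, Year → Dept is preserved.

Dept -> GPA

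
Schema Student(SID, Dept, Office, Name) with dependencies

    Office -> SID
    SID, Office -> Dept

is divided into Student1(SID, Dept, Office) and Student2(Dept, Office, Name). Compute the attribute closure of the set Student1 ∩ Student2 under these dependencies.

Student1 ∩ Student2 = {Dept, Office}.
Office → SID applies, adding SID
Closure: {SID, Dept, Office}.

SID, Dept, Office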